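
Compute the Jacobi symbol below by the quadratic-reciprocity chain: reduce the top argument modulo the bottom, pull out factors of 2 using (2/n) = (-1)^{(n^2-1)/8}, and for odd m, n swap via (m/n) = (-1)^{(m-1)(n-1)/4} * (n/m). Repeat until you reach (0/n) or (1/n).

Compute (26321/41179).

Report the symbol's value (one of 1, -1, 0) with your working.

-1

reciprocity: (26321/41179) = +1·(41179/26321) since 26321 mod 4 = 1, 41179 mod 4 = 3; sign now +1
(41179/26321) = (14858/26321)   [reduce mod 26321]
14858 = 2^1·7429; (2/26321) = +1 since 26321 mod 8 = 1, so (14858/26321) = (+1)^1·(7429/26321); sign now +1
reciprocity: (7429/26321) = +1·(26321/7429) since 7429 mod 4 = 1, 26321 mod 4 = 1; sign now +1
(26321/7429) = (4034/7429)   [reduce mod 7429]
4034 = 2^1·2017; (2/7429) = -1 since 7429 mod 8 = 5, so (4034/7429) = (-1)^1·(2017/7429); sign now -1
reciprocity: (2017/7429) = +1·(7429/2017) since 2017 mod 4 = 1, 7429 mod 4 = 1; sign now -1
(7429/2017) = (1378/2017)   [reduce mod 2017]
1378 = 2^1·689; (2/2017) = +1 since 2017 mod 8 = 1, so (1378/2017) = (+1)^1·(689/2017); sign now -1
reciprocity: (689/2017) = +1·(2017/689) since 689 mod 4 = 1, 2017 mod 4 = 1; sign now -1
(2017/689) = (639/689)   [reduce mod 689]
reciprocity: (639/689) = +1·(689/639) since 639 mod 4 = 3, 689 mod 4 = 1; sign now -1
(689/639) = (50/639)   [reduce mod 639]
50 = 2^1·25; (2/639) = +1 since 639 mod 8 = 7, so (50/639) = (+1)^1·(25/639); sign now -1
reciprocity: (25/639) = +1·(639/25) since 25 mod 4 = 1, 639 mod 4 = 3; sign now -1
(639/25) = (14/25)   [reduce mod 25]
14 = 2^1·7; (2/25) = +1 since 25 mod 8 = 1, so (14/25) = (+1)^1·(7/25); sign now -1
reciprocity: (7/25) = +1·(25/7) since 7 mod 4 = 3, 25 mod 4 = 1; sign now -1
(25/7) = (4/7)   [reduce mod 7]
4 = 2^2·1; (2/7) = +1 since 7 mod 8 = 7, so (4/7) = (+1)^2·(1/7); sign now -1
(1/7) = 1; final value = sign = -1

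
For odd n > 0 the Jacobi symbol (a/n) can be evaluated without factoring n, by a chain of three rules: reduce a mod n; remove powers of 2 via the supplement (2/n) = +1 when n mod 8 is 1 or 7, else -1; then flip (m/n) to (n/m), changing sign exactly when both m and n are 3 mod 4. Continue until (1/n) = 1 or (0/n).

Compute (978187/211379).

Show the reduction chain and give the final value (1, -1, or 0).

0

(978187/211379) = (132671/211379)   [reduce mod 211379]
reciprocity: (132671/211379) = -1·(211379/132671) since 132671 mod 4 = 3, 211379 mod 4 = 3; sign now -1
(211379/132671) = (78708/132671)   [reduce mod 132671]
78708 = 2^2·19677; (2/132671) = +1 since 132671 mod 8 = 7, so (78708/132671) = (+1)^2·(19677/132671); sign now -1
reciprocity: (19677/132671) = +1·(132671/19677) since 19677 mod 4 = 1, 132671 mod 4 = 3; sign now -1
(132671/19677) = (14609/19677)   [reduce mod 19677]
reciprocity: (14609/19677) = +1·(19677/14609) since 14609 mod 4 = 1, 19677 mod 4 = 1; sign now -1
(19677/14609) = (5068/14609)   [reduce mod 14609]
5068 = 2^2·1267; (2/14609) = +1 since 14609 mod 8 = 1, so (5068/14609) = (+1)^2·(1267/14609); sign now -1
reciprocity: (1267/14609) = +1·(14609/1267) since 1267 mod 4 = 3, 14609 mod 4 = 1; sign now -1
(14609/1267) = (672/1267)   [reduce mod 1267]
672 = 2^5·21; (2/1267) = -1 since 1267 mod 8 = 3, so (672/1267) = (-1)^5·(21/1267); sign now +1
reciprocity: (21/1267) = +1·(1267/21) since 21 mod 4 = 1, 1267 mod 4 = 3; sign now +1
(1267/21) = (7/21)   [reduce mod 21]
reciprocity: (7/21) = +1·(21/7) since 7 mod 4 = 3, 21 mod 4 = 1; sign now +1
(21/7) = (0/7)   [reduce mod 7]
(0/7) = 0   [gcd(a, n) > 1]; final value = 0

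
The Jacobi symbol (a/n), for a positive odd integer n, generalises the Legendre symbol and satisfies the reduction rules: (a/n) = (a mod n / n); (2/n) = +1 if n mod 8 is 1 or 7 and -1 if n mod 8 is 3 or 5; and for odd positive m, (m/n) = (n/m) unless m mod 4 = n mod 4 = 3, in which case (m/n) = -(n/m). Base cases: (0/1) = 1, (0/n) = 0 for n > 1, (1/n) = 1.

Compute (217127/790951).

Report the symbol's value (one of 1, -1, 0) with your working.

-1

flip (217127/790951) -> (790951/217127): both odd, 217127 mod 4 = 3, 790951 mod 4 = 3, so the flip contributes -1; sign now -1
(790951/217127): 790951 mod 217127 = 139570, so (790951/217127) = (139570/217127)
factor out 2^1: 139570 = 2^1·69785; with 217127 mod 8 = 7, (2/217127) = +1; sign now -1; continue with (69785/217127)
flip (69785/217127) -> (217127/69785): both odd, 69785 mod 4 = 1, 217127 mod 4 = 3, so the flip contributes +1; sign now -1
(217127/69785): 217127 mod 69785 = 7772, so (217127/69785) = (7772/69785)
factor out 2^2: 7772 = 2^2·1943; with 69785 mod 8 = 1, (2/69785) = +1; sign now -1; continue with (1943/69785)
flip (1943/69785) -> (69785/1943): both odd, 1943 mod 4 = 3, 69785 mod 4 = 1, so the flip contributes +1; sign now -1
(69785/1943): 69785 mod 1943 = 1780, so (69785/1943) = (1780/1943)
factor out 2^2: 1780 = 2^2·445; with 1943 mod 8 = 7, (2/1943) = +1; sign now -1; continue with (445/1943)
flip (445/1943) -> (1943/445): both odd, 445 mod 4 = 1, 1943 mod 4 = 3, so the flip contributes +1; sign now -1
(1943/445): 1943 mod 445 = 163, so (1943/445) = (163/445)
flip (163/445) -> (445/163): both odd, 163 mod 4 = 3, 445 mod 4 = 1, so the flip contributes +1; sign now -1
(445/163): 445 mod 163 = 119, so (445/163) = (119/163)
flip (119/163) -> (163/119): both odd, 119 mod 4 = 3, 163 mod 4 = 3, so the flip contributes -1; sign now +1
(163/119): 163 mod 119 = 44, so (163/119) = (44/119)
factor out 2^2: 44 = 2^2·11; with 119 mod 8 = 7, (2/119) = +1; sign now +1; continue with (11/119)
flip (11/119) -> (119/11): both odd, 11 mod 4 = 3, 119 mod 4 = 3, so the flip contributes -1; sign now -1
(119/11): 119 mod 11 = 9, so (119/11) = (9/11)
flip (9/11) -> (11/9): both odd, 9 mod 4 = 1, 11 mod 4 = 3, so the flip contributes +1; sign now -1
(11/9): 11 mod 9 = 2, so (11/9) = (2/9)
factor out 2^1: 2 = 2^1·1; with 9 mod 8 = 1, (2/9) = +1; sign now -1; continue with (1/9)
reached (1/9) = 1, so the symbol is -1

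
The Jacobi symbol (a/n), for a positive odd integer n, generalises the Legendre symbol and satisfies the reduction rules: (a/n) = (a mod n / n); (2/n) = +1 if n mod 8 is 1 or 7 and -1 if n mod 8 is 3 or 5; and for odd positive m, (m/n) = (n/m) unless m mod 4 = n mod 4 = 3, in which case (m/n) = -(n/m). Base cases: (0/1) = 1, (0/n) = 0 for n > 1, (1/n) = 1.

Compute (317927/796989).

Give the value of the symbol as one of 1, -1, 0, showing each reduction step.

1

flip (317927/796989) -> (796989/317927): both odd, 317927 mod 4 = 3, 796989 mod 4 = 1, so the flip contributes +1; sign now +1
(796989/317927): 796989 mod 317927 = 161135, so (796989/317927) = (161135/317927)
flip (161135/317927) -> (317927/161135): both odd, 161135 mod 4 = 3, 317927 mod 4 = 3, so the flip contributes -1; sign now -1
(317927/161135): 317927 mod 161135 = 156792, so (317927/161135) = (156792/161135)
factor out 2^3: 156792 = 2^3·19599; with 161135 mod 8 = 7, (2/161135) = +1; sign now -1; continue with (19599/161135)
flip (19599/161135) -> (161135/19599): both odd, 19599 mod 4 = 3, 161135 mod 4 = 3, so the flip contributes -1; sign now +1
(161135/19599): 161135 mod 19599 = 4343, so (161135/19599) = (4343/19599)
flip (4343/19599) -> (19599/4343): both odd, 4343 mod 4 = 3, 19599 mod 4 = 3, so the flip contributes -1; sign now -1
(19599/4343): 19599 mod 4343 = 2227, so (19599/4343) = (2227/4343)
flip (2227/4343) -> (4343/2227): both odd, 2227 mod 4 = 3, 4343 mod 4 = 3, so the flip contributes -1; sign now +1
(4343/2227): 4343 mod 2227 = 2116, so (4343/2227) = (2116/2227)
factor out 2^2: 2116 = 2^2·529; with 2227 mod 8 = 3, (2/2227) = -1; sign now +1; continue with (529/2227)
flip (529/2227) -> (2227/529): both odd, 529 mod 4 = 1, 2227 mod 4 = 3, so the flip contributes +1; sign now +1
(2227/529): 2227 mod 529 = 111, so (2227/529) = (111/529)
flip (111/529) -> (529/111): both odd, 111 mod 4 = 3, 529 mod 4 = 1, so the flip contributes +1; sign now +1
(529/111): 529 mod 111 = 85, so (529/111) = (85/111)
flip (85/111) -> (111/85): both odd, 85 mod 4 = 1, 111 mod 4 = 3, so the flip contributes +1; sign now +1
(111/85): 111 mod 85 = 26, so (111/85) = (26/85)
factor out 2^1: 26 = 2^1·13; with 85 mod 8 = 5, (2/85) = -1; sign now -1; continue with (13/85)
flip (13/85) -> (85/13): both odd, 13 mod 4 = 1, 85 mod 4 = 1, so the flip contributes +1; sign now -1
(85/13): 85 mod 13 = 7, so (85/13) = (7/13)
flip (7/13) -> (13/7): both odd, 7 mod 4 = 3, 13 mod 4 = 1, so the flip contributes +1; sign now -1
(13/7): 13 mod 7 = 6, so (13/7) = (6/7)
factor out 2^1: 6 = 2^1·3; with 7 mod 8 = 7, (2/7) = +1; sign now -1; continue with (3/7)
flip (3/7) -> (7/3): both odd, 3 mod 4 = 3, 7 mod 4 = 3, so the flip contributes -1; sign now +1
(7/3): 7 mod 3 = 1, so (7/3) = (1/3)
reached (1/3) = 1, so the symbol is +1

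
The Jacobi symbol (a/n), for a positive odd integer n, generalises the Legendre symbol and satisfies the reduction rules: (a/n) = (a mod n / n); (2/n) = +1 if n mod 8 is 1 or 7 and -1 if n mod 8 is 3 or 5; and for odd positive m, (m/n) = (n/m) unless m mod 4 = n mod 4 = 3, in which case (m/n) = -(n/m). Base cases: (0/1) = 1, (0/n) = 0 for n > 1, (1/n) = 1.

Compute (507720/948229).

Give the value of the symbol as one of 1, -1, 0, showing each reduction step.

507720 = 2^3·63465; (2/948229) = -1 since 948229 mod 8 = 5, so (507720/948229) = (-1)^3·(63465/948229); sign now -1
reciprocity: (63465/948229) = +1·(948229/63465) since 63465 mod 4 = 1, 948229 mod 4 = 1; sign now -1
(948229/63465) = (59719/63465)   [reduce mod 63465]
reciprocity: (59719/63465) = +1·(63465/59719) since 59719 mod 4 = 3, 63465 mod 4 = 1; sign now -1
(63465/59719) = (3746/59719)   [reduce mod 59719]
3746 = 2^1·1873; (2/59719) = +1 since 59719 mod 8 = 7, so (3746/59719) = (+1)^1·(1873/59719); sign now -1
reciprocity: (1873/59719) = +1·(59719/1873) since 1873 mod 4 = 1, 59719 mod 4 = 3; sign now -1
(59719/1873) = (1656/1873)   [reduce mod 1873]
1656 = 2^3·207; (2/1873) = +1 since 1873 mod 8 = 1, so (1656/1873) = (+1)^3·(207/1873); sign now -1
reciprocity: (207/1873) = +1·(1873/207) since 207 mod 4 = 3, 1873 mod 4 = 1; sign now -1
(1873/207) = (10/207)   [reduce mod 207]
10 = 2^1·5; (2/207) = +1 since 207 mod 8 = 7, so (10/207) = (+1)^1·(5/207); sign now -1
reciprocity: (5/207) = +1·(207/5) since 5 mod 4 = 1, 207 mod 4 = 3; sign now -1
(207/5) = (2/5)   [reduce mod 5]
2 = 2^1·1; (2/5) = -1 since 5 mod 8 = 5, so (2/5) = (-1)^1·(1/5); sign now +1
(1/5) = 1; final value = sign = +1

1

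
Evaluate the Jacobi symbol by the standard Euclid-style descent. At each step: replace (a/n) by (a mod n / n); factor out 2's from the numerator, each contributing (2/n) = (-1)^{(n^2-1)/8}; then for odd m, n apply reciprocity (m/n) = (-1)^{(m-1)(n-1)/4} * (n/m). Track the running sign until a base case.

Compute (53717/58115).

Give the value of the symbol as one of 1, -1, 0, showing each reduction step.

flip (53717/58115) -> (58115/53717): both odd, 53717 mod 4 = 1, 58115 mod 4 = 3, so the flip contributes +1; sign now +1
(58115/53717): 58115 mod 53717 = 4398, so (58115/53717) = (4398/53717)
factor out 2^1: 4398 = 2^1·2199; with 53717 mod 8 = 5, (2/53717) = -1; sign now -1; continue with (2199/53717)
flip (2199/53717) -> (53717/2199): both odd, 2199 mod 4 = 3, 53717 mod 4 = 1, so the flip contributes +1; sign now -1
(53717/2199): 53717 mod 2199 = 941, so (53717/2199) = (941/2199)
flip (941/2199) -> (2199/941): both odd, 941 mod 4 = 1, 2199 mod 4 = 3, so the flip contributes +1; sign now -1
(2199/941): 2199 mod 941 = 317, so (2199/941) = (317/941)
flip (317/941) -> (941/317): both odd, 317 mod 4 = 1, 941 mod 4 = 1, so the flip contributes +1; sign now -1
(941/317): 941 mod 317 = 307, so (941/317) = (307/317)
flip (307/317) -> (317/307): both odd, 307 mod 4 = 3, 317 mod 4 = 1, so the flip contributes +1; sign now -1
(317/307): 317 mod 307 = 10, so (317/307) = (10/307)
factor out 2^1: 10 = 2^1·5; with 307 mod 8 = 3, (2/307) = -1; sign now +1; continue with (5/307)
flip (5/307) -> (307/5): both odd, 5 mod 4 = 1, 307 mod 4 = 3, so the flip contributes +1; sign now +1
(307/5): 307 mod 5 = 2, so (307/5) = (2/5)
factor out 2^1: 2 = 2^1·1; with 5 mod 8 = 5, (2/5) = -1; sign now -1; continue with (1/5)
reached (1/5) = 1, so the symbol is -1

-1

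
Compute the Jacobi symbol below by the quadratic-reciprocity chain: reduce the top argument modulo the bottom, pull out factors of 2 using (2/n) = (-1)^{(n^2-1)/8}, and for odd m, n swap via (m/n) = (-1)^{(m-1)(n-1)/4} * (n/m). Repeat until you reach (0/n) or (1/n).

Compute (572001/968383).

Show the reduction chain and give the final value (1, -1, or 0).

1

reciprocity: (572001/968383) = +1·(968383/572001) since 572001 mod 4 = 1, 968383 mod 4 = 3; sign now +1
(968383/572001) = (396382/572001)   [reduce mod 572001]
396382 = 2^1·198191; (2/572001) = +1 since 572001 mod 8 = 1, so (396382/572001) = (+1)^1·(198191/572001); sign now +1
reciprocity: (198191/572001) = +1·(572001/198191) since 198191 mod 4 = 3, 572001 mod 4 = 1; sign now +1
(572001/198191) = (175619/198191)   [reduce mod 198191]
reciprocity: (175619/198191) = -1·(198191/175619) since 175619 mod 4 = 3, 198191 mod 4 = 3; sign now -1
(198191/175619) = (22572/175619)   [reduce mod 175619]
22572 = 2^2·5643; (2/175619) = -1 since 175619 mod 8 = 3, so (22572/175619) = (-1)^2·(5643/175619); sign now -1
reciprocity: (5643/175619) = -1·(175619/5643) since 5643 mod 4 = 3, 175619 mod 4 = 3; sign now +1
(175619/5643) = (686/5643)   [reduce mod 5643]
686 = 2^1·343; (2/5643) = -1 since 5643 mod 8 = 3, so (686/5643) = (-1)^1·(343/5643); sign now -1
reciprocity: (343/5643) = -1·(5643/343) since 343 mod 4 = 3, 5643 mod 4 = 3; sign now +1
(5643/343) = (155/343)   [reduce mod 343]
reciprocity: (155/343) = -1·(343/155) since 155 mod 4 = 3, 343 mod 4 = 3; sign now -1
(343/155) = (33/155)   [reduce mod 155]
reciprocity: (33/155) = +1·(155/33) since 33 mod 4 = 1, 155 mod 4 = 3; sign now -1
(155/33) = (23/33)   [reduce mod 33]
reciprocity: (23/33) = +1·(33/23) since 23 mod 4 = 3, 33 mod 4 = 1; sign now -1
(33/23) = (10/23)   [reduce mod 23]
10 = 2^1·5; (2/23) = +1 since 23 mod 8 = 7, so (10/23) = (+1)^1·(5/23); sign now -1
reciprocity: (5/23) = +1·(23/5) since 5 mod 4 = 1, 23 mod 4 = 3; sign now -1
(23/5) = (3/5)   [reduce mod 5]
reciprocity: (3/5) = +1·(5/3) since 3 mod 4 = 3, 5 mod 4 = 1; sign now -1
(5/3) = (2/3)   [reduce mod 3]
2 = 2^1·1; (2/3) = -1 since 3 mod 8 = 3, so (2/3) = (-1)^1·(1/3); sign now +1
(1/3) = 1; final value = sign = +1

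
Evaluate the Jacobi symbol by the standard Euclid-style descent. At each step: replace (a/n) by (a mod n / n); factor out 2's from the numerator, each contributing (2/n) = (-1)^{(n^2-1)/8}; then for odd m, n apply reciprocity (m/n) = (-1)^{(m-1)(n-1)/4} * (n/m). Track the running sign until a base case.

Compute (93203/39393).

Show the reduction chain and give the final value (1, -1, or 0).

-1

(93203/39393): 93203 mod 39393 = 14417, so (93203/39393) = (14417/39393)
flip (14417/39393) -> (39393/14417): both odd, 14417 mod 4 = 1, 39393 mod 4 = 1, so the flip contributes +1; sign now +1
(39393/14417): 39393 mod 14417 = 10559, so (39393/14417) = (10559/14417)
flip (10559/14417) -> (14417/10559): both odd, 10559 mod 4 = 3, 14417 mod 4 = 1, so the flip contributes +1; sign now +1
(14417/10559): 14417 mod 10559 = 3858, so (14417/10559) = (3858/10559)
factor out 2^1: 3858 = 2^1·1929; with 10559 mod 8 = 7, (2/10559) = +1; sign now +1; continue with (1929/10559)
flip (1929/10559) -> (10559/1929): both odd, 1929 mod 4 = 1, 10559 mod 4 = 3, so the flip contributes +1; sign now +1
(10559/1929): 10559 mod 1929 = 914, so (10559/1929) = (914/1929)
factor out 2^1: 914 = 2^1·457; with 1929 mod 8 = 1, (2/1929) = +1; sign now +1; continue with (457/1929)
flip (457/1929) -> (1929/457): both odd, 457 mod 4 = 1, 1929 mod 4 = 1, so the flip contributes +1; sign now +1
(1929/457): 1929 mod 457 = 101, so (1929/457) = (101/457)
flip (101/457) -> (457/101): both odd, 101 mod 4 = 1, 457 mod 4 = 1, so the flip contributes +1; sign now +1
(457/101): 457 mod 101 = 53, so (457/101) = (53/101)
flip (53/101) -> (101/53): both odd, 53 mod 4 = 1, 101 mod 4 = 1, so the flip contributes +1; sign now +1
(101/53): 101 mod 53 = 48, so (101/53) = (48/53)
factor out 2^4: 48 = 2^4·3; with 53 mod 8 = 5, (2/53) = -1; sign now +1; continue with (3/53)
flip (3/53) -> (53/3): both odd, 3 mod 4 = 3, 53 mod 4 = 1, so the flip contributes +1; sign now +1
(53/3): 53 mod 3 = 2, so (53/3) = (2/3)
factor out 2^1: 2 = 2^1·1; with 3 mod 8 = 3, (2/3) = -1; sign now -1; continue with (1/3)
reached (1/3) = 1, so the symbol is -1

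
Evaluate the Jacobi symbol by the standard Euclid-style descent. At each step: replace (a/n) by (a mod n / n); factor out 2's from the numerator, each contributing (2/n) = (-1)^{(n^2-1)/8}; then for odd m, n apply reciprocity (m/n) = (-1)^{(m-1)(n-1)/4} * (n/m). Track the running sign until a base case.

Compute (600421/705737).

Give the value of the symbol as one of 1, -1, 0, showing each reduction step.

reciprocity: (600421/705737) = +1·(705737/600421) since 600421 mod 4 = 1, 705737 mod 4 = 1; sign now +1
(705737/600421) = (105316/600421)   [reduce mod 600421]
105316 = 2^2·26329; (2/600421) = -1 since 600421 mod 8 = 5, so (105316/600421) = (-1)^2·(26329/600421); sign now +1
reciprocity: (26329/600421) = +1·(600421/26329) since 26329 mod 4 = 1, 600421 mod 4 = 1; sign now +1
(600421/26329) = (21183/26329)   [reduce mod 26329]
reciprocity: (21183/26329) = +1·(26329/21183) since 21183 mod 4 = 3, 26329 mod 4 = 1; sign now +1
(26329/21183) = (5146/21183)   [reduce mod 21183]
5146 = 2^1·2573; (2/21183) = +1 since 21183 mod 8 = 7, so (5146/21183) = (+1)^1·(2573/21183); sign now +1
reciprocity: (2573/21183) = +1·(21183/2573) since 2573 mod 4 = 1, 21183 mod 4 = 3; sign now +1
(21183/2573) = (599/2573)   [reduce mod 2573]
reciprocity: (599/2573) = +1·(2573/599) since 599 mod 4 = 3, 2573 mod 4 = 1; sign now +1
(2573/599) = (177/599)   [reduce mod 599]
reciprocity: (177/599) = +1·(599/177) since 177 mod 4 = 1, 599 mod 4 = 3; sign now +1
(599/177) = (68/177)   [reduce mod 177]
68 = 2^2·17; (2/177) = +1 since 177 mod 8 = 1, so (68/177) = (+1)^2·(17/177); sign now +1
reciprocity: (17/177) = +1·(177/17) since 17 mod 4 = 1, 177 mod 4 = 1; sign now +1
(177/17) = (7/17)   [reduce mod 17]
reciprocity: (7/17) = +1·(17/7) since 7 mod 4 = 3, 17 mod 4 = 1; sign now +1
(17/7) = (3/7)   [reduce mod 7]
reciprocity: (3/7) = -1·(7/3) since 3 mod 4 = 3, 7 mod 4 = 3; sign now -1
(7/3) = (1/3)   [reduce mod 3]
(1/3) = 1; final value = sign = -1

-1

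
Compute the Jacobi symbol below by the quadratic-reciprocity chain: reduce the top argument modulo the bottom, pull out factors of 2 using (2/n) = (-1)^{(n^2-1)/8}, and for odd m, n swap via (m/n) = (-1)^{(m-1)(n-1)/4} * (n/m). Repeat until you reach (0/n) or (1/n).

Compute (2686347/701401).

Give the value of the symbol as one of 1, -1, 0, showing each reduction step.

1

(2686347/701401) = (582144/701401)   [reduce mod 701401]
582144 = 2^9·1137; (2/701401) = +1 since 701401 mod 8 = 1, so (582144/701401) = (+1)^9·(1137/701401); sign now +1
reciprocity: (1137/701401) = +1·(701401/1137) since 1137 mod 4 = 1, 701401 mod 4 = 1; sign now +1
(701401/1137) = (1009/1137)   [reduce mod 1137]
reciprocity: (1009/1137) = +1·(1137/1009) since 1009 mod 4 = 1, 1137 mod 4 = 1; sign now +1
(1137/1009) = (128/1009)   [reduce mod 1009]
128 = 2^7·1; (2/1009) = +1 since 1009 mod 8 = 1, so (128/1009) = (+1)^7·(1/1009); sign now +1
(1/1009) = 1; final value = sign = +1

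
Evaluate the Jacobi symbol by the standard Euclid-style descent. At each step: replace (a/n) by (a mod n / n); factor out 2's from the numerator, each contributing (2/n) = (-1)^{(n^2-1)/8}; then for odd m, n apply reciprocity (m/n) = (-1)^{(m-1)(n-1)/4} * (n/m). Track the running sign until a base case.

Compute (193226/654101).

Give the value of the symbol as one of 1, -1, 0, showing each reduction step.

-1

factor out 2^1: 193226 = 2^1·96613; with 654101 mod 8 = 5, (2/654101) = -1; sign now -1; continue with (96613/654101)
flip (96613/654101) -> (654101/96613): both odd, 96613 mod 4 = 1, 654101 mod 4 = 1, so the flip contributes +1; sign now -1
(654101/96613): 654101 mod 96613 = 74423, so (654101/96613) = (74423/96613)
flip (74423/96613) -> (96613/74423): both odd, 74423 mod 4 = 3, 96613 mod 4 = 1, so the flip contributes +1; sign now -1
(96613/74423): 96613 mod 74423 = 22190, so (96613/74423) = (22190/74423)
factor out 2^1: 22190 = 2^1·11095; with 74423 mod 8 = 7, (2/74423) = +1; sign now -1; continue with (11095/74423)
flip (11095/74423) -> (74423/11095): both odd, 11095 mod 4 = 3, 74423 mod 4 = 3, so the flip contributes -1; sign now +1
(74423/11095): 74423 mod 11095 = 7853, so (74423/11095) = (7853/11095)
flip (7853/11095) -> (11095/7853): both odd, 7853 mod 4 = 1, 11095 mod 4 = 3, so the flip contributes +1; sign now +1
(11095/7853): 11095 mod 7853 = 3242, so (11095/7853) = (3242/7853)
factor out 2^1: 3242 = 2^1·1621; with 7853 mod 8 = 5, (2/7853) = -1; sign now -1; continue with (1621/7853)
flip (1621/7853) -> (7853/1621): both odd, 1621 mod 4 = 1, 7853 mod 4 = 1, so the flip contributes +1; sign now -1
(7853/1621): 7853 mod 1621 = 1369, so (7853/1621) = (1369/1621)
flip (1369/1621) -> (1621/1369): both odd, 1369 mod 4 = 1, 1621 mod 4 = 1, so the flip contributes +1; sign now -1
(1621/1369): 1621 mod 1369 = 252, so (1621/1369) = (252/1369)
factor out 2^2: 252 = 2^2·63; with 1369 mod 8 = 1, (2/1369) = +1; sign now -1; continue with (63/1369)
flip (63/1369) -> (1369/63): both odd, 63 mod 4 = 3, 1369 mod 4 = 1, so the flip contributes +1; sign now -1
(1369/63): 1369 mod 63 = 46, so (1369/63) = (46/63)
factor out 2^1: 46 = 2^1·23; with 63 mod 8 = 7, (2/63) = +1; sign now -1; continue with (23/63)
flip (23/63) -> (63/23): both odd, 23 mod 4 = 3, 63 mod 4 = 3, so the flip contributes -1; sign now +1
(63/23): 63 mod 23 = 17, so (63/23) = (17/23)
flip (17/23) -> (23/17): both odd, 17 mod 4 = 1, 23 mod 4 = 3, so the flip contributes +1; sign now +1
(23/17): 23 mod 17 = 6, so (23/17) = (6/17)
factor out 2^1: 6 = 2^1·3; with 17 mod 8 = 1, (2/17) = +1; sign now +1; continue with (3/17)
flip (3/17) -> (17/3): both odd, 3 mod 4 = 3, 17 mod 4 = 1, so the flip contributes +1; sign now +1
(17/3): 17 mod 3 = 2, so (17/3) = (2/3)
factor out 2^1: 2 = 2^1·1; with 3 mod 8 = 3, (2/3) = -1; sign now -1; continue with (1/3)
reached (1/3) = 1, so the symbol is -1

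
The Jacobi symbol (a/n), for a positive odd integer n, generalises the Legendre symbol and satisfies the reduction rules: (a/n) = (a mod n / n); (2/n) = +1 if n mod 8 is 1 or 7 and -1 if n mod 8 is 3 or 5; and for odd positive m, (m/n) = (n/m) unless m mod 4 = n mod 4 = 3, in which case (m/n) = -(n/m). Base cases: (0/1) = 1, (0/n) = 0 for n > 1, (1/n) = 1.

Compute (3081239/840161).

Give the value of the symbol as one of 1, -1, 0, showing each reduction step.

(3081239/840161) = (560756/840161)   [reduce mod 840161]
560756 = 2^2·140189; (2/840161) = +1 since 840161 mod 8 = 1, so (560756/840161) = (+1)^2·(140189/840161); sign now +1
reciprocity: (140189/840161) = +1·(840161/140189) since 140189 mod 4 = 1, 840161 mod 4 = 1; sign now +1
(840161/140189) = (139216/140189)   [reduce mod 140189]
139216 = 2^4·8701; (2/140189) = -1 since 140189 mod 8 = 5, so (139216/140189) = (-1)^4·(8701/140189); sign now +1
reciprocity: (8701/140189) = +1·(140189/8701) since 8701 mod 4 = 1, 140189 mod 4 = 1; sign now +1
(140189/8701) = (973/8701)   [reduce mod 8701]
reciprocity: (973/8701) = +1·(8701/973) since 973 mod 4 = 1, 8701 mod 4 = 1; sign now +1
(8701/973) = (917/973)   [reduce mod 973]
reciprocity: (917/973) = +1·(973/917) since 917 mod 4 = 1, 973 mod 4 = 1; sign now +1
(973/917) = (56/917)   [reduce mod 917]
56 = 2^3·7; (2/917) = -1 since 917 mod 8 = 5, so (56/917) = (-1)^3·(7/917); sign now -1
reciprocity: (7/917) = +1·(917/7) since 7 mod 4 = 3, 917 mod 4 = 1; sign now -1
(917/7) = (0/7)   [reduce mod 7]
(0/7) = 0   [gcd(a, n) > 1]; final value = 0

0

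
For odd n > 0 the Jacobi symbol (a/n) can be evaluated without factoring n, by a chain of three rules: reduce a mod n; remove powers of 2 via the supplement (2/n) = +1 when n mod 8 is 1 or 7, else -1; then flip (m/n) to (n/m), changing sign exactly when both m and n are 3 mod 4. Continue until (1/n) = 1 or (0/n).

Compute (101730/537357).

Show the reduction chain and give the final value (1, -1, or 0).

0

101730 = 2^1·50865; (2/537357) = -1 since 537357 mod 8 = 5, so (101730/537357) = (-1)^1·(50865/537357); sign now -1
reciprocity: (50865/537357) = +1·(537357/50865) since 50865 mod 4 = 1, 537357 mod 4 = 1; sign now -1
(537357/50865) = (28707/50865)   [reduce mod 50865]
reciprocity: (28707/50865) = +1·(50865/28707) since 28707 mod 4 = 3, 50865 mod 4 = 1; sign now -1
(50865/28707) = (22158/28707)   [reduce mod 28707]
22158 = 2^1·11079; (2/28707) = -1 since 28707 mod 8 = 3, so (22158/28707) = (-1)^1·(11079/28707); sign now +1
reciprocity: (11079/28707) = -1·(28707/11079) since 11079 mod 4 = 3, 28707 mod 4 = 3; sign now -1
(28707/11079) = (6549/11079)   [reduce mod 11079]
reciprocity: (6549/11079) = +1·(11079/6549) since 6549 mod 4 = 1, 11079 mod 4 = 3; sign now -1
(11079/6549) = (4530/6549)   [reduce mod 6549]
4530 = 2^1·2265; (2/6549) = -1 since 6549 mod 8 = 5, so (4530/6549) = (-1)^1·(2265/6549); sign now +1
reciprocity: (2265/6549) = +1·(6549/2265) since 2265 mod 4 = 1, 6549 mod 4 = 1; sign now +1
(6549/2265) = (2019/2265)   [reduce mod 2265]
reciprocity: (2019/2265) = +1·(2265/2019) since 2019 mod 4 = 3, 2265 mod 4 = 1; sign now +1
(2265/2019) = (246/2019)   [reduce mod 2019]
246 = 2^1·123; (2/2019) = -1 since 2019 mod 8 = 3, so (246/2019) = (-1)^1·(123/2019); sign now -1
reciprocity: (123/2019) = -1·(2019/123) since 123 mod 4 = 3, 2019 mod 4 = 3; sign now +1
(2019/123) = (51/123)   [reduce mod 123]
reciprocity: (51/123) = -1·(123/51) since 51 mod 4 = 3, 123 mod 4 = 3; sign now -1
(123/51) = (21/51)   [reduce mod 51]
reciprocity: (21/51) = +1·(51/21) since 21 mod 4 = 1, 51 mod 4 = 3; sign now -1
(51/21) = (9/21)   [reduce mod 21]
reciprocity: (9/21) = +1·(21/9) since 9 mod 4 = 1, 21 mod 4 = 1; sign now -1
(21/9) = (3/9)   [reduce mod 9]
reciprocity: (3/9) = +1·(9/3) since 3 mod 4 = 3, 9 mod 4 = 1; sign now -1
(9/3) = (0/3)   [reduce mod 3]
(0/3) = 0   [gcd(a, n) > 1]; final value = 0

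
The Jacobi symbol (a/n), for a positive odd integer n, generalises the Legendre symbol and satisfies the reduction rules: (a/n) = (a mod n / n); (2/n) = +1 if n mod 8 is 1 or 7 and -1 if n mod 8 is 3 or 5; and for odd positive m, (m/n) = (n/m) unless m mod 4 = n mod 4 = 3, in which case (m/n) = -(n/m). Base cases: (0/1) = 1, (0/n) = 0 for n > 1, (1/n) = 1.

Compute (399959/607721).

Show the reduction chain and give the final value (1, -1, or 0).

1

reciprocity: (399959/607721) = +1·(607721/399959) since 399959 mod 4 = 3, 607721 mod 4 = 1; sign now +1
(607721/399959) = (207762/399959)   [reduce mod 399959]
207762 = 2^1·103881; (2/399959) = +1 since 399959 mod 8 = 7, so (207762/399959) = (+1)^1·(103881/399959); sign now +1
reciprocity: (103881/399959) = +1·(399959/103881) since 103881 mod 4 = 1, 399959 mod 4 = 3; sign now +1
(399959/103881) = (88316/103881)   [reduce mod 103881]
88316 = 2^2·22079; (2/103881) = +1 since 103881 mod 8 = 1, so (88316/103881) = (+1)^2·(22079/103881); sign now +1
reciprocity: (22079/103881) = +1·(103881/22079) since 22079 mod 4 = 3, 103881 mod 4 = 1; sign now +1
(103881/22079) = (15565/22079)   [reduce mod 22079]
reciprocity: (15565/22079) = +1·(22079/15565) since 15565 mod 4 = 1, 22079 mod 4 = 3; sign now +1
(22079/15565) = (6514/15565)   [reduce mod 15565]
6514 = 2^1·3257; (2/15565) = -1 since 15565 mod 8 = 5, so (6514/15565) = (-1)^1·(3257/15565); sign now -1
reciprocity: (3257/15565) = +1·(15565/3257) since 3257 mod 4 = 1, 15565 mod 4 = 1; sign now -1
(15565/3257) = (2537/3257)   [reduce mod 3257]
reciprocity: (2537/3257) = +1·(3257/2537) since 2537 mod 4 = 1, 3257 mod 4 = 1; sign now -1
(3257/2537) = (720/2537)   [reduce mod 2537]
720 = 2^4·45; (2/2537) = +1 since 2537 mod 8 = 1, so (720/2537) = (+1)^4·(45/2537); sign now -1
reciprocity: (45/2537) = +1·(2537/45) since 45 mod 4 = 1, 2537 mod 4 = 1; sign now -1
(2537/45) = (17/45)   [reduce mod 45]
reciprocity: (17/45) = +1·(45/17) since 17 mod 4 = 1, 45 mod 4 = 1; sign now -1
(45/17) = (11/17)   [reduce mod 17]
reciprocity: (11/17) = +1·(17/11) since 11 mod 4 = 3, 17 mod 4 = 1; sign now -1
(17/11) = (6/11)   [reduce mod 11]
6 = 2^1·3; (2/11) = -1 since 11 mod 8 = 3, so (6/11) = (-1)^1·(3/11); sign now +1
reciprocity: (3/11) = -1·(11/3) since 3 mod 4 = 3, 11 mod 4 = 3; sign now -1
(11/3) = (2/3)   [reduce mod 3]
2 = 2^1·1; (2/3) = -1 since 3 mod 8 = 3, so (2/3) = (-1)^1·(1/3); sign now +1
(1/3) = 1; final value = sign = +1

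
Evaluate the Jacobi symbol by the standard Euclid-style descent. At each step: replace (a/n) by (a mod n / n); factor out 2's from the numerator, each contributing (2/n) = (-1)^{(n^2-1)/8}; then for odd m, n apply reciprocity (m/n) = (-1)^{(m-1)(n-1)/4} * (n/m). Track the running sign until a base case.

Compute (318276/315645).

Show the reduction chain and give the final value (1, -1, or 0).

(318276/315645) = (2631/315645)   [reduce mod 315645]
reciprocity: (2631/315645) = +1·(315645/2631) since 2631 mod 4 = 3, 315645 mod 4 = 1; sign now +1
(315645/2631) = (2556/2631)   [reduce mod 2631]
2556 = 2^2·639; (2/2631) = +1 since 2631 mod 8 = 7, so (2556/2631) = (+1)^2·(639/2631); sign now +1
reciprocity: (639/2631) = -1·(2631/639) since 639 mod 4 = 3, 2631 mod 4 = 3; sign now -1
(2631/639) = (75/639)   [reduce mod 639]
reciprocity: (75/639) = -1·(639/75) since 75 mod 4 = 3, 639 mod 4 = 3; sign now +1
(639/75) = (39/75)   [reduce mod 75]
reciprocity: (39/75) = -1·(75/39) since 39 mod 4 = 3, 75 mod 4 = 3; sign now -1
(75/39) = (36/39)   [reduce mod 39]
36 = 2^2·9; (2/39) = +1 since 39 mod 8 = 7, so (36/39) = (+1)^2·(9/39); sign now -1
reciprocity: (9/39) = +1·(39/9) since 9 mod 4 = 1, 39 mod 4 = 3; sign now -1
(39/9) = (3/9)   [reduce mod 9]
reciprocity: (3/9) = +1·(9/3) since 3 mod 4 = 3, 9 mod 4 = 1; sign now -1
(9/3) = (0/3)   [reduce mod 3]
(0/3) = 0   [gcd(a, n) > 1]; final value = 0

0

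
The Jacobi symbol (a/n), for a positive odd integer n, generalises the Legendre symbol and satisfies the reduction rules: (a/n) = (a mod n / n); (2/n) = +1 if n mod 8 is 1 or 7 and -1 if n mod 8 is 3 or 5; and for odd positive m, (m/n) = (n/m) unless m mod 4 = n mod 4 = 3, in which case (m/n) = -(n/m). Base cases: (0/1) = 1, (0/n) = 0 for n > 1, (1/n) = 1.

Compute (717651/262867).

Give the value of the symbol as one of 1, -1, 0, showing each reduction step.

0

(717651/262867) = (191917/262867)   [reduce mod 262867]
reciprocity: (191917/262867) = +1·(262867/191917) since 191917 mod 4 = 1, 262867 mod 4 = 3; sign now +1
(262867/191917) = (70950/191917)   [reduce mod 191917]
70950 = 2^1·35475; (2/191917) = -1 since 191917 mod 8 = 5, so (70950/191917) = (-1)^1·(35475/191917); sign now -1
reciprocity: (35475/191917) = +1·(191917/35475) since 35475 mod 4 = 3, 191917 mod 4 = 1; sign now -1
(191917/35475) = (14542/35475)   [reduce mod 35475]
14542 = 2^1·7271; (2/35475) = -1 since 35475 mod 8 = 3, so (14542/35475) = (-1)^1·(7271/35475); sign now +1
reciprocity: (7271/35475) = -1·(35475/7271) since 7271 mod 4 = 3, 35475 mod 4 = 3; sign now -1
(35475/7271) = (6391/7271)   [reduce mod 7271]
reciprocity: (6391/7271) = -1·(7271/6391) since 6391 mod 4 = 3, 7271 mod 4 = 3; sign now +1
(7271/6391) = (880/6391)   [reduce mod 6391]
880 = 2^4·55; (2/6391) = +1 since 6391 mod 8 = 7, so (880/6391) = (+1)^4·(55/6391); sign now +1
reciprocity: (55/6391) = -1·(6391/55) since 55 mod 4 = 3, 6391 mod 4 = 3; sign now -1
(6391/55) = (11/55)   [reduce mod 55]
reciprocity: (11/55) = -1·(55/11) since 11 mod 4 = 3, 55 mod 4 = 3; sign now +1
(55/11) = (0/11)   [reduce mod 11]
(0/11) = 0   [gcd(a, n) > 1]; final value = 0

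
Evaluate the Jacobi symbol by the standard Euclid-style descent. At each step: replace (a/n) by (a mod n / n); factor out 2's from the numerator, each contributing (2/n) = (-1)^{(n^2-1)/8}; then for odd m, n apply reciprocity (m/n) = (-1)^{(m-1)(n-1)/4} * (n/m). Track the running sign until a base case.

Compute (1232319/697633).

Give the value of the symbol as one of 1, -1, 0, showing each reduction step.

1

(1232319/697633): 1232319 mod 697633 = 534686, so (1232319/697633) = (534686/697633)
factor out 2^1: 534686 = 2^1·267343; with 697633 mod 8 = 1, (2/697633) = +1; sign now +1; continue with (267343/697633)
flip (267343/697633) -> (697633/267343): both odd, 267343 mod 4 = 3, 697633 mod 4 = 1, so the flip contributes +1; sign now +1
(697633/267343): 697633 mod 267343 = 162947, so (697633/267343) = (162947/267343)
flip (162947/267343) -> (267343/162947): both odd, 162947 mod 4 = 3, 267343 mod 4 = 3, so the flip contributes -1; sign now -1
(267343/162947): 267343 mod 162947 = 104396, so (267343/162947) = (104396/162947)
factor out 2^2: 104396 = 2^2·26099; with 162947 mod 8 = 3, (2/162947) = -1; sign now -1; continue with (26099/162947)
flip (26099/162947) -> (162947/26099): both odd, 26099 mod 4 = 3, 162947 mod 4 = 3, so the flip contributes -1; sign now +1
(162947/26099): 162947 mod 26099 = 6353, so (162947/26099) = (6353/26099)
flip (6353/26099) -> (26099/6353): both odd, 6353 mod 4 = 1, 26099 mod 4 = 3, so the flip contributes +1; sign now +1
(26099/6353): 26099 mod 6353 = 687, so (26099/6353) = (687/6353)
flip (687/6353) -> (6353/687): both odd, 687 mod 4 = 3, 6353 mod 4 = 1, so the flip contributes +1; sign now +1
(6353/687): 6353 mod 687 = 170, so (6353/687) = (170/687)
factor out 2^1: 170 = 2^1·85; with 687 mod 8 = 7, (2/687) = +1; sign now +1; continue with (85/687)
flip (85/687) -> (687/85): both odd, 85 mod 4 = 1, 687 mod 4 = 3, so the flip contributes +1; sign now +1
(687/85): 687 mod 85 = 7, so (687/85) = (7/85)
flip (7/85) -> (85/7): both odd, 7 mod 4 = 3, 85 mod 4 = 1, so the flip contributes +1; sign now +1
(85/7): 85 mod 7 = 1, so (85/7) = (1/7)
reached (1/7) = 1, so the symbol is +1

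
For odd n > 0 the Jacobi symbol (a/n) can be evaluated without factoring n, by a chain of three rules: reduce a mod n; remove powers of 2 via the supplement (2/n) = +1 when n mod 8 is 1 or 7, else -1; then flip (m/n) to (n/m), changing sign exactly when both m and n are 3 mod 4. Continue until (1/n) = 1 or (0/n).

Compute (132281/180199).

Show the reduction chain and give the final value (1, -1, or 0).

1

flip (132281/180199) -> (180199/132281): both odd, 132281 mod 4 = 1, 180199 mod 4 = 3, so the flip contributes +1; sign now +1
(180199/132281): 180199 mod 132281 = 47918, so (180199/132281) = (47918/132281)
factor out 2^1: 47918 = 2^1·23959; with 132281 mod 8 = 1, (2/132281) = +1; sign now +1; continue with (23959/132281)
flip (23959/132281) -> (132281/23959): both odd, 23959 mod 4 = 3, 132281 mod 4 = 1, so the flip contributes +1; sign now +1
(132281/23959): 132281 mod 23959 = 12486, so (132281/23959) = (12486/23959)
factor out 2^1: 12486 = 2^1·6243; with 23959 mod 8 = 7, (2/23959) = +1; sign now +1; continue with (6243/23959)
flip (6243/23959) -> (23959/6243): both odd, 6243 mod 4 = 3, 23959 mod 4 = 3, so the flip contributes -1; sign now -1
(23959/6243): 23959 mod 6243 = 5230, so (23959/6243) = (5230/6243)
factor out 2^1: 5230 = 2^1·2615; with 6243 mod 8 = 3, (2/6243) = -1; sign now +1; continue with (2615/6243)
flip (2615/6243) -> (6243/2615): both odd, 2615 mod 4 = 3, 6243 mod 4 = 3, so the flip contributes -1; sign now -1
(6243/2615): 6243 mod 2615 = 1013, so (6243/2615) = (1013/2615)
flip (1013/2615) -> (2615/1013): both odd, 1013 mod 4 = 1, 2615 mod 4 = 3, so the flip contributes +1; sign now -1
(2615/1013): 2615 mod 1013 = 589, so (2615/1013) = (589/1013)
flip (589/1013) -> (1013/589): both odd, 589 mod 4 = 1, 1013 mod 4 = 1, so the flip contributes +1; sign now -1
(1013/589): 1013 mod 589 = 424, so (1013/589) = (424/589)
factor out 2^3: 424 = 2^3·53; with 589 mod 8 = 5, (2/589) = -1; sign now +1; continue with (53/589)
flip (53/589) -> (589/53): both odd, 53 mod 4 = 1, 589 mod 4 = 1, so the flip contributes +1; sign now +1
(589/53): 589 mod 53 = 6, so (589/53) = (6/53)
factor out 2^1: 6 = 2^1·3; with 53 mod 8 = 5, (2/53) = -1; sign now -1; continue with (3/53)
flip (3/53) -> (53/3): both odd, 3 mod 4 = 3, 53 mod 4 = 1, so the flip contributes +1; sign now -1
(53/3): 53 mod 3 = 2, so (53/3) = (2/3)
factor out 2^1: 2 = 2^1·1; with 3 mod 8 = 3, (2/3) = -1; sign now +1; continue with (1/3)
reached (1/3) = 1, so the symbol is +1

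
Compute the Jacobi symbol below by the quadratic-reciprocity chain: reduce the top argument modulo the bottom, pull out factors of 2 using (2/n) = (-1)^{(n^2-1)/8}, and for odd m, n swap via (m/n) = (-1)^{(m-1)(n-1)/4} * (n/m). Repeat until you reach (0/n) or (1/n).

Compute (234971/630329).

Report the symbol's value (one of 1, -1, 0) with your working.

reciprocity: (234971/630329) = +1·(630329/234971) since 234971 mod 4 = 3, 630329 mod 4 = 1; sign now +1
(630329/234971) = (160387/234971)   [reduce mod 234971]
reciprocity: (160387/234971) = -1·(234971/160387) since 160387 mod 4 = 3, 234971 mod 4 = 3; sign now -1
(234971/160387) = (74584/160387)   [reduce mod 160387]
74584 = 2^3·9323; (2/160387) = -1 since 160387 mod 8 = 3, so (74584/160387) = (-1)^3·(9323/160387); sign now +1
reciprocity: (9323/160387) = -1·(160387/9323) since 9323 mod 4 = 3, 160387 mod 4 = 3; sign now -1
(160387/9323) = (1896/9323)   [reduce mod 9323]
1896 = 2^3·237; (2/9323) = -1 since 9323 mod 8 = 3, so (1896/9323) = (-1)^3·(237/9323); sign now +1
reciprocity: (237/9323) = +1·(9323/237) since 237 mod 4 = 1, 9323 mod 4 = 3; sign now +1
(9323/237) = (80/237)   [reduce mod 237]
80 = 2^4·5; (2/237) = -1 since 237 mod 8 = 5, so (80/237) = (-1)^4·(5/237); sign now +1
reciprocity: (5/237) = +1·(237/5) since 5 mod 4 = 1, 237 mod 4 = 1; sign now +1
(237/5) = (2/5)   [reduce mod 5]
2 = 2^1·1; (2/5) = -1 since 5 mod 8 = 5, so (2/5) = (-1)^1·(1/5); sign now -1
(1/5) = 1; final value = sign = -1

-1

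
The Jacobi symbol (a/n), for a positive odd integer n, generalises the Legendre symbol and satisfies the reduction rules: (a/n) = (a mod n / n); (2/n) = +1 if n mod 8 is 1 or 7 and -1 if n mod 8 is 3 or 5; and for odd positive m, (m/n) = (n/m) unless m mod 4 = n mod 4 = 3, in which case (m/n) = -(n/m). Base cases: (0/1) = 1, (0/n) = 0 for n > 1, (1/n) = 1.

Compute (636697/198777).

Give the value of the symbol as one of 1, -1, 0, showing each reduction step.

-1

(636697/198777) = (40366/198777)   [reduce mod 198777]
40366 = 2^1·20183; (2/198777) = +1 since 198777 mod 8 = 1, so (40366/198777) = (+1)^1·(20183/198777); sign now +1
reciprocity: (20183/198777) = +1·(198777/20183) since 20183 mod 4 = 3, 198777 mod 4 = 1; sign now +1
(198777/20183) = (17130/20183)   [reduce mod 20183]
17130 = 2^1·8565; (2/20183) = +1 since 20183 mod 8 = 7, so (17130/20183) = (+1)^1·(8565/20183); sign now +1
reciprocity: (8565/20183) = +1·(20183/8565) since 8565 mod 4 = 1, 20183 mod 4 = 3; sign now +1
(20183/8565) = (3053/8565)   [reduce mod 8565]
reciprocity: (3053/8565) = +1·(8565/3053) since 3053 mod 4 = 1, 8565 mod 4 = 1; sign now +1
(8565/3053) = (2459/3053)   [reduce mod 3053]
reciprocity: (2459/3053) = +1·(3053/2459) since 2459 mod 4 = 3, 3053 mod 4 = 1; sign now +1
(3053/2459) = (594/2459)   [reduce mod 2459]
594 = 2^1·297; (2/2459) = -1 since 2459 mod 8 = 3, so (594/2459) = (-1)^1·(297/2459); sign now -1
reciprocity: (297/2459) = +1·(2459/297) since 297 mod 4 = 1, 2459 mod 4 = 3; sign now -1
(2459/297) = (83/297)   [reduce mod 297]
reciprocity: (83/297) = +1·(297/83) since 83 mod 4 = 3, 297 mod 4 = 1; sign now -1
(297/83) = (48/83)   [reduce mod 83]
48 = 2^4·3; (2/83) = -1 since 83 mod 8 = 3, so (48/83) = (-1)^4·(3/83); sign now -1
reciprocity: (3/83) = -1·(83/3) since 3 mod 4 = 3, 83 mod 4 = 3; sign now +1
(83/3) = (2/3)   [reduce mod 3]
2 = 2^1·1; (2/3) = -1 since 3 mod 8 = 3, so (2/3) = (-1)^1·(1/3); sign now -1
(1/3) = 1; final value = sign = -1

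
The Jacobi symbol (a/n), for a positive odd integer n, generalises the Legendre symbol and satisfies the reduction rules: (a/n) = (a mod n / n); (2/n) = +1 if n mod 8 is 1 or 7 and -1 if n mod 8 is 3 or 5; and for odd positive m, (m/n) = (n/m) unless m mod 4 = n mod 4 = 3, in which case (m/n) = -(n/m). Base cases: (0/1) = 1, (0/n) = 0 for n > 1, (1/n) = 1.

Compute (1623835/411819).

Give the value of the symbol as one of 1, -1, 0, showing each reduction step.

-1

(1623835/411819) = (388378/411819)   [reduce mod 411819]
388378 = 2^1·194189; (2/411819) = -1 since 411819 mod 8 = 3, so (388378/411819) = (-1)^1·(194189/411819); sign now -1
reciprocity: (194189/411819) = +1·(411819/194189) since 194189 mod 4 = 1, 411819 mod 4 = 3; sign now -1
(411819/194189) = (23441/194189)   [reduce mod 194189]
reciprocity: (23441/194189) = +1·(194189/23441) since 23441 mod 4 = 1, 194189 mod 4 = 1; sign now -1
(194189/23441) = (6661/23441)   [reduce mod 23441]
reciprocity: (6661/23441) = +1·(23441/6661) since 6661 mod 4 = 1, 23441 mod 4 = 1; sign now -1
(23441/6661) = (3458/6661)   [reduce mod 6661]
3458 = 2^1·1729; (2/6661) = -1 since 6661 mod 8 = 5, so (3458/6661) = (-1)^1·(1729/6661); sign now +1
reciprocity: (1729/6661) = +1·(6661/1729) since 1729 mod 4 = 1, 6661 mod 4 = 1; sign now +1
(6661/1729) = (1474/1729)   [reduce mod 1729]
1474 = 2^1·737; (2/1729) = +1 since 1729 mod 8 = 1, so (1474/1729) = (+1)^1·(737/1729); sign now +1
reciprocity: (737/1729) = +1·(1729/737) since 737 mod 4 = 1, 1729 mod 4 = 1; sign now +1
(1729/737) = (255/737)   [reduce mod 737]
reciprocity: (255/737) = +1·(737/255) since 255 mod 4 = 3, 737 mod 4 = 1; sign now +1
(737/255) = (227/255)   [reduce mod 255]
reciprocity: (227/255) = -1·(255/227) since 227 mod 4 = 3, 255 mod 4 = 3; sign now -1
(255/227) = (28/227)   [reduce mod 227]
28 = 2^2·7; (2/227) = -1 since 227 mod 8 = 3, so (28/227) = (-1)^2·(7/227); sign now -1
reciprocity: (7/227) = -1·(227/7) since 7 mod 4 = 3, 227 mod 4 = 3; sign now +1
(227/7) = (3/7)   [reduce mod 7]
reciprocity: (3/7) = -1·(7/3) since 3 mod 4 = 3, 7 mod 4 = 3; sign now -1
(7/3) = (1/3)   [reduce mod 3]
(1/3) = 1; final value = sign = -1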